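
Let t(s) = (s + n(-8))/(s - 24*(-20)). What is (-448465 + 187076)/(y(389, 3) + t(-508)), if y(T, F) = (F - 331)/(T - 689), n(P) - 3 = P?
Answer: -548916900/40771 ≈ -13463.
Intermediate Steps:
n(P) = 3 + P
y(T, F) = (-331 + F)/(-689 + T)
t(s) = (-5 + s)/(480 + s) (t(s) = (s + (3 - 8))/(s - 24*(-20)) = (s - 5)/(s + 480) = (-5 + s)/(480 + s))
(-448465 + 187076)/(y(389, 3) + t(-508)) = (-448465 + 187076)/((-331 + 3)/(-689 + 389) + (-5 - 508)/(480 - 508)) = -261389/(-328/(-300) - 513/(-28)) = -261389/(-1/300*(-328) - 1/28*(-513)) = -261389/(82/75 + 513/28) = -261389/40771/2100 = -261389*2100/40771 = -548916900/40771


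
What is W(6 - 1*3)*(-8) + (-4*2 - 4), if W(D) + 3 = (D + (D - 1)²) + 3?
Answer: -68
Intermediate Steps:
W(D) = D + (-1 + D)² (W(D) = -3 + ((D + (D - 1)²) + 3) = -3 + ((D + (-1 + D)²) + 3) = -3 + (3 + D + (-1 + D)²) = D + (-1 + D)²)
W(6 - 1*3)*(-8) + (-4*2 - 4) = ((6 - 1*3) + (-1 + (6 - 1*3))²)*(-8) + (-4*2 - 4) = ((6 - 3) + (-1 + (6 - 3))²)*(-8) + (-8 - 4) = (3 + (-1 + 3)²)*(-8) - 12 = (3 + 2²)*(-8) - 12 = (3 + 4)*(-8) - 12 = 7*(-8) - 12 = -56 - 12 = -68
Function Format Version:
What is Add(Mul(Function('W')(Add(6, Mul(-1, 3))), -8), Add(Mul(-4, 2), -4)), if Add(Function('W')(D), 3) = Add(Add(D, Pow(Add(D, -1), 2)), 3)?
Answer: -68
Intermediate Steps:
Function('W')(D) = Add(D, Pow(Add(-1, D), 2)) (Function('W')(D) = Add(-3, Add(Add(D, Pow(Add(D, -1), 2)), 3)) = Add(-3, Add(Add(D, Pow(Add(-1, D), 2)), 3)) = Add(-3, Add(3, D, Pow(Add(-1, D), 2))) = Add(D, Pow(Add(-1, D), 2)))
Add(Mul(Function('W')(Add(6, Mul(-1, 3))), -8), Add(Mul(-4, 2), -4)) = Add(Mul(Add(Add(6, Mul(-1, 3)), Pow(Add(-1, Add(6, Mul(-1, 3))), 2)), -8), Add(Mul(-4, 2), -4)) = Add(Mul(Add(Add(6, -3), Pow(Add(-1, Add(6, -3)), 2)), -8), Add(-8, -4)) = Add(Mul(Add(3, Pow(Add(-1, 3), 2)), -8), -12) = Add(Mul(Add(3, Pow(2, 2)), -8), -12) = Add(Mul(Add(3, 4), -8), -12) = Add(Mul(7, -8), -12) = Add(-56, -12) = -68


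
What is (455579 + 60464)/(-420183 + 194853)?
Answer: -516043/225330 ≈ -2.2902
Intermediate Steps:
(455579 + 60464)/(-420183 + 194853) = 516043/(-225330) = 516043*(-1/225330) = -516043/225330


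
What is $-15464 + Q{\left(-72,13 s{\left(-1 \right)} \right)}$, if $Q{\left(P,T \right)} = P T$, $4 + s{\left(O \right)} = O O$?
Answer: $-12656$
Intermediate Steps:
$s{\left(O \right)} = -4 + O^{2}$ ($s{\left(O \right)} = -4 + O O = -4 + O^{2}$)
$-15464 + Q{\left(-72,13 s{\left(-1 \right)} \right)} = -15464 - 72 \cdot 13 \left(-4 + \left(-1\right)^{2}\right) = -15464 - 72 \cdot 13 \left(-4 + 1\right) = -15464 - 72 \cdot 13 \left(-3\right) = -15464 - -2808 = -15464 + 2808 = -12656$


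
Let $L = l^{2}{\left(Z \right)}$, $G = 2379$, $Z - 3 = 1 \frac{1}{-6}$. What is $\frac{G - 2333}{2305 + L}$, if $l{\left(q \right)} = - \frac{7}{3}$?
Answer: $\frac{207}{10397} \approx 0.01991$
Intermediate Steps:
$Z = \frac{17}{6}$ ($Z = 3 + 1 \frac{1}{-6} = 3 + 1 \left(- \frac{1}{6}\right) = 3 - \frac{1}{6} = \frac{17}{6} \approx 2.8333$)
$l{\left(q \right)} = - \frac{7}{3}$ ($l{\left(q \right)} = \left(-7\right) \frac{1}{3} = - \frac{7}{3}$)
$L = \frac{49}{9}$ ($L = \left(- \frac{7}{3}\right)^{2} = \frac{49}{9} \approx 5.4444$)
$\frac{G - 2333}{2305 + L} = \frac{2379 - 2333}{2305 + \frac{49}{9}} = \frac{46}{\frac{20794}{9}} = 46 \cdot \frac{9}{20794} = \frac{207}{10397}$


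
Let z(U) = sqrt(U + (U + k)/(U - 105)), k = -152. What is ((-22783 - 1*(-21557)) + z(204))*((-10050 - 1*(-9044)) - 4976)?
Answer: 7333932 - 3988*sqrt(55682)/11 ≈ 7.2484e+6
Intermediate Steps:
z(U) = sqrt(U + (-152 + U)/(-105 + U)) (z(U) = sqrt(U + (U - 152)/(U - 105)) = sqrt(U + (-152 + U)/(-105 + U)))
((-22783 - 1*(-21557)) + z(204))*((-10050 - 1*(-9044)) - 4976) = ((-22783 - 1*(-21557)) + sqrt((-152 + 204 + 204*(-105 + 204))/(-105 + 204)))*((-10050 - 1*(-9044)) - 4976) = ((-22783 + 21557) + sqrt((-152 + 204 + 204*99)/99))*((-10050 + 9044) - 4976) = (-1226 + sqrt((-152 + 204 + 20196)/99))*(-1006 - 4976) = (-1226 + sqrt((1/99)*20248))*(-5982) = (-1226 + sqrt(20248/99))*(-5982) = (-1226 + 2*sqrt(55682)/33)*(-5982) = 7333932 - 3988*sqrt(55682)/11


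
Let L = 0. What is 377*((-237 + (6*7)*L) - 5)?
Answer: -91234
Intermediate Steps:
377*((-237 + (6*7)*L) - 5) = 377*((-237 + (6*7)*0) - 5) = 377*((-237 + 42*0) - 5) = 377*((-237 + 0) - 5) = 377*(-237 - 5) = 377*(-242) = -91234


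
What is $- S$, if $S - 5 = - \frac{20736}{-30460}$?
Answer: $- \frac{43259}{7615} \approx -5.6808$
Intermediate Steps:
$S = \frac{43259}{7615}$ ($S = 5 - \frac{20736}{-30460} = 5 - - \frac{5184}{7615} = 5 + \frac{5184}{7615} = \frac{43259}{7615} \approx 5.6808$)
$- S = \left(-1\right) \frac{43259}{7615} = - \frac{43259}{7615}$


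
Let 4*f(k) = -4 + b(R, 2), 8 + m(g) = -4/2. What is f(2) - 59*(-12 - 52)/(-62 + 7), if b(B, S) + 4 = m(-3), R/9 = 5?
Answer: -8047/110 ≈ -73.155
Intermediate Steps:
R = 45 (R = 9*5 = 45)
m(g) = -10 (m(g) = -8 - 4/2 = -8 - 4*½ = -8 - 2 = -10)
b(B, S) = -14 (b(B, S) = -4 - 10 = -14)
f(k) = -9/2 (f(k) = (-4 - 14)/4 = (¼)*(-18) = -9/2)
f(2) - 59*(-12 - 52)/(-62 + 7) = -9/2 - 59*(-12 - 52)/(-62 + 7) = -9/2 - (-3776)/(-55) = -9/2 - (-3776)*(-1)/55 = -9/2 - 59*64/55 = -9/2 - 3776/55 = -8047/110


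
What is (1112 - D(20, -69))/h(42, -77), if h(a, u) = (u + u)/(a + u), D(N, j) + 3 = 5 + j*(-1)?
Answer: 5205/22 ≈ 236.59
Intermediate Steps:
D(N, j) = 2 - j (D(N, j) = -3 + (5 + j*(-1)) = -3 + (5 - j) = 2 - j)
h(a, u) = 2*u/(a + u) (h(a, u) = (2*u)/(a + u) = 2*u/(a + u))
(1112 - D(20, -69))/h(42, -77) = (1112 - (2 - 1*(-69)))/((2*(-77)/(42 - 77))) = (1112 - (2 + 69))/((2*(-77)/(-35))) = (1112 - 1*71)/((2*(-77)*(-1/35))) = (1112 - 71)/(22/5) = 1041*(5/22) = 5205/22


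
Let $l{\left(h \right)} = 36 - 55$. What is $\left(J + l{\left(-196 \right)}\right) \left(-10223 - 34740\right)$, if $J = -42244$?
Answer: $1900271269$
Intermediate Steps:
$l{\left(h \right)} = -19$ ($l{\left(h \right)} = 36 - 55 = -19$)
$\left(J + l{\left(-196 \right)}\right) \left(-10223 - 34740\right) = \left(-42244 - 19\right) \left(-10223 - 34740\right) = \left(-42263\right) \left(-44963\right) = 1900271269$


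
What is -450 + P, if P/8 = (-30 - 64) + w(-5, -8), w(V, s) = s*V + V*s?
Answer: -562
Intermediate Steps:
w(V, s) = 2*V*s (w(V, s) = V*s + V*s = 2*V*s)
P = -112 (P = 8*((-30 - 64) + 2*(-5)*(-8)) = 8*(-94 + 80) = 8*(-14) = -112)
-450 + P = -450 - 112 = -562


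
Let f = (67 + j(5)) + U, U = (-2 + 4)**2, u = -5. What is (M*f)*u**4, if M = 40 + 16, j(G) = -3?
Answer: 2380000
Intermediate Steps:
U = 4 (U = 2**2 = 4)
M = 56
f = 68 (f = (67 - 3) + 4 = 64 + 4 = 68)
(M*f)*u**4 = (56*68)*(-5)**4 = 3808*625 = 2380000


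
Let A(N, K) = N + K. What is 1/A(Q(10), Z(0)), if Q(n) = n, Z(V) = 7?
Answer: 1/17 ≈ 0.058824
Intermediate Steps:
A(N, K) = K + N
1/A(Q(10), Z(0)) = 1/(7 + 10) = 1/17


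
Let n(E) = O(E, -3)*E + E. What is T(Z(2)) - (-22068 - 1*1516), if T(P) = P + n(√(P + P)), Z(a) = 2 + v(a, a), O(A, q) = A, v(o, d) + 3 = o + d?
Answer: 23593 + √6 ≈ 23595.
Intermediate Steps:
v(o, d) = -3 + d + o (v(o, d) = -3 + (o + d) = -3 + (d + o) = -3 + d + o)
Z(a) = -1 + 2*a (Z(a) = 2 + (-3 + a + a) = 2 + (-3 + 2*a) = -1 + 2*a)
n(E) = E + E² (n(E) = E*E + E = E² + E = E + E²)
T(P) = P + √2*√P*(1 + √2*√P) (T(P) = P + √(P + P)*(1 + √(P + P)) = P + √(2*P)*(1 + √(2*P)) = P + (√2*√P)*(1 + √2*√P) = P + √2*√P*(1 + √2*√P))
T(Z(2)) - (-22068 - 1*1516) = (3*(-1 + 2*2) + √2*√(-1 + 2*2)) - (-22068 - 1*1516) = (3*(-1 + 4) + √2*√(-1 + 4)) - (-22068 - 1516) = (3*3 + √2*√3) - 1*(-23584) = (9 + √6) + 23584 = 23593 + √6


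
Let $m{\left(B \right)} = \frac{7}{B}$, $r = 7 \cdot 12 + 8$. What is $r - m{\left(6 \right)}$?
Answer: $\frac{545}{6} \approx 90.833$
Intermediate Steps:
$r = 92$ ($r = 84 + 8 = 92$)
$r - m{\left(6 \right)} = 92 - \frac{7}{6} = \frac{545}{6}$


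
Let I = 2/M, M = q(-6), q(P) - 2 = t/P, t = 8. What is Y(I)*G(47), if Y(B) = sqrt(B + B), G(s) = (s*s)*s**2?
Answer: 4879681*sqrt(6) ≈ 1.1953e+7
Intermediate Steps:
q(P) = 2 + 8/P
M = 2/3 (M = 2 + 8/(-6) = 2 + 8*(-1/6) = 2 - 4/3 = 2/3 ≈ 0.66667)
G(s) = s**4 (G(s) = s**2*s**2 = s**4)
I = 3 (I = 2/(2/3) = 2*(3/2) = 3)
Y(B) = sqrt(2)*sqrt(B) (Y(B) = sqrt(2*B) = sqrt(2)*sqrt(B))
Y(I)*G(47) = (sqrt(2)*sqrt(3))*47**4 = sqrt(6)*4879681 = 4879681*sqrt(6)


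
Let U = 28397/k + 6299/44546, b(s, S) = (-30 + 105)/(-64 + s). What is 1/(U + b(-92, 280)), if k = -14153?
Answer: -16391947988/38452142615 ≈ -0.42629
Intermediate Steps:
b(s, S) = 75/(-64 + s)
U = -1175823015/630459538 (U = 28397/(-14153) + 6299/44546 = 28397*(-1/14153) + 6299*(1/44546) = -28397/14153 + 6299/44546 = -1175823015/630459538 ≈ -1.8650)
1/(U + b(-92, 280)) = 1/(-1175823015/630459538 + 75/(-64 - 92)) = 1/(-1175823015/630459538 + 75/(-156)) = 1/(-1175823015/630459538 + 75*(-1/156)) = 1/(-1175823015/630459538 - 25/52) = 1/(-38452142615/16391947988) = -16391947988/38452142615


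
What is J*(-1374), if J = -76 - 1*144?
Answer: 302280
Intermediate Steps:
J = -220 (J = -76 - 144 = -220)
J*(-1374) = -220*(-1374) = 302280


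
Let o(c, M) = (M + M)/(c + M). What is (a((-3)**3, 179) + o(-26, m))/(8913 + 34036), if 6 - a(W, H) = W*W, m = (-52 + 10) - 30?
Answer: -35355/2104501 ≈ -0.016800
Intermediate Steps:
m = -72 (m = -42 - 30 = -72)
o(c, M) = 2*M/(M + c) (o(c, M) = (2*M)/(M + c) = 2*M/(M + c))
a(W, H) = 6 - W**2 (a(W, H) = 6 - W*W = 6 - W**2)
(a((-3)**3, 179) + o(-26, m))/(8913 + 34036) = ((6 - ((-3)**3)**2) + 2*(-72)/(-72 - 26))/(8913 + 34036) = ((6 - 1*(-27)**2) + 2*(-72)/(-98))/42949 = ((6 - 1*729) + 2*(-72)*(-1/98))*(1/42949) = ((6 - 729) + 72/49)*(1/42949) = (-723 + 72/49)*(1/42949) = -35355/49*1/42949 = -35355/2104501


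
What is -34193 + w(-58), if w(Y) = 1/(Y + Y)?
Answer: -3966389/116 ≈ -34193.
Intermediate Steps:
w(Y) = 1/(2*Y)
-34193 + w(-58) = -34193 + (½)/(-58) = -34193 + (½)*(-1/58) = -34193 - 1/116 = -3966389/116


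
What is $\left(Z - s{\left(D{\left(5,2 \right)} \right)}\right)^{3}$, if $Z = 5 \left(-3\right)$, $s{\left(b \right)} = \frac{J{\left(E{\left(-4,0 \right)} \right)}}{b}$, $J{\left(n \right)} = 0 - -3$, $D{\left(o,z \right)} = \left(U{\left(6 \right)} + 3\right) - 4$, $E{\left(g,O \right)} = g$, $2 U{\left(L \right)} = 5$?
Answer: $-4913$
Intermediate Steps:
$U{\left(L \right)} = \frac{5}{2}$ ($U{\left(L \right)} = \frac{1}{2} \cdot 5 = \frac{5}{2}$)
$D{\left(o,z \right)} = \frac{3}{2}$ ($D{\left(o,z \right)} = \left(\frac{5}{2} + 3\right) - 4 = \frac{11}{2} - 4 = \frac{3}{2}$)
$J{\left(n \right)} = 3$ ($J{\left(n \right)} = 0 + 3 = 3$)
$s{\left(b \right)} = \frac{3}{b}$
$Z = -15$
$\left(Z - s{\left(D{\left(5,2 \right)} \right)}\right)^{3} = \left(-15 - \frac{3}{\frac{3}{2}}\right)^{3} = \left(-15 - 3 \cdot \frac{2}{3}\right)^{3} = \left(-15 - 2\right)^{3} = \left(-17\right)^{3} = -4913$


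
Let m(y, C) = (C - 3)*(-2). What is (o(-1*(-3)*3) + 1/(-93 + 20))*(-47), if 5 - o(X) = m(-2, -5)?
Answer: 37788/73 ≈ 517.64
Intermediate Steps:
m(y, C) = 6 - 2*C (m(y, C) = (-3 + C)*(-2) = 6 - 2*C)
o(X) = -11 (o(X) = 5 - (6 - 2*(-5)) = 5 - (6 + 10) = 5 - 1*16 = 5 - 16 = -11)
(o(-1*(-3)*3) + 1/(-93 + 20))*(-47) = (-11 + 1/(-93 + 20))*(-47) = (-11 + 1/(-73))*(-47) = (-11 - 1/73)*(-47) = -804/73*(-47) = 37788/73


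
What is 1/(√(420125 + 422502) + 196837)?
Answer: 196837/38743961942 - √842627/38743961942 ≈ 5.0568e-6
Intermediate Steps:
1/(√(420125 + 422502) + 196837) = 1/(√842627 + 196837) = 1/(196837 + √842627)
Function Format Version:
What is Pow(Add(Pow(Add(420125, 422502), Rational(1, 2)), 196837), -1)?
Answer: Add(Rational(196837, 38743961942), Mul(Rational(-1, 38743961942), Pow(842627, Rational(1, 2)))) ≈ 5.0568e-6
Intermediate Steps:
Pow(Add(Pow(Add(420125, 422502), Rational(1, 2)), 196837), -1) = Pow(Add(Pow(842627, Rational(1, 2)), 196837), -1) = Pow(Add(196837, Pow(842627, Rational(1, 2))), -1)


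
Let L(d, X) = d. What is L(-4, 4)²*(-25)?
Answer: -400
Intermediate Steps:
L(-4, 4)²*(-25) = (-4)²*(-25) = 16*(-25) = -400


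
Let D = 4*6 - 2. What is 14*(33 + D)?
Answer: 770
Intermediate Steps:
D = 22 (D = 24 - 2 = 22)
14*(33 + D) = 14*(33 + 22) = 14*55 = 770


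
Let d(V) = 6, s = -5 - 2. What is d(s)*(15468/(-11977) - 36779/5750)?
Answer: -1588329249/34433875 ≈ -46.127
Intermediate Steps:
s = -7
d(s)*(15468/(-11977) - 36779/5750) = 6*(15468/(-11977) - 36779/5750) = 6*(15468*(-1/11977) - 36779*1/5750) = 6*(-15468/11977 - 36779/5750) = 6*(-529443083/68867750) = -1588329249/34433875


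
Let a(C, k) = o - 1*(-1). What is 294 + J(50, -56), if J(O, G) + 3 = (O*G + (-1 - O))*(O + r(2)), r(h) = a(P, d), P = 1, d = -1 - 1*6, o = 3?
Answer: -153663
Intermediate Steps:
d = -7 (d = -1 - 6 = -7)
a(C, k) = 4 (a(C, k) = 3 - 1*(-1) = 3 + 1 = 4)
r(h) = 4
J(O, G) = -3 + (4 + O)*(-1 - O + G*O) (J(O, G) = -3 + (O*G + (-1 - O))*(O + 4) = -3 + (G*O + (-1 - O))*(4 + O) = -3 + (-1 - O + G*O)*(4 + O) = -3 + (4 + O)*(-1 - O + G*O))
294 + J(50, -56) = 294 + (-7 - 1*50² - 5*50 - 56*50² + 4*(-56)*50) = 294 + (-7 - 1*2500 - 250 - 56*2500 - 11200) = 294 + (-7 - 2500 - 250 - 140000 - 11200) = 294 - 153957 = -153663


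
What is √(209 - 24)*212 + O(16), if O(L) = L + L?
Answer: 32 + 212*√185 ≈ 2915.5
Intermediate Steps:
O(L) = 2*L
√(209 - 24)*212 + O(16) = √(209 - 24)*212 + 2*16 = √185*212 + 32 = 212*√185 + 32 = 32 + 212*√185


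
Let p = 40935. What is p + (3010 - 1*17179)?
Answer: 26766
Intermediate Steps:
p + (3010 - 1*17179) = 40935 + (3010 - 1*17179) = 40935 + (3010 - 17179) = 40935 - 14169 = 26766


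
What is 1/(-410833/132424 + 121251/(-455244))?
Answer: -5023769288/16923816723 ≈ -0.29685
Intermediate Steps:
1/(-410833/132424 + 121251/(-455244)) = 1/(-410833*1/132424 + 121251*(-1/455244)) = 1/(-410833/132424 - 40417/151748) = 1/(-16923816723/5023769288) = -5023769288/16923816723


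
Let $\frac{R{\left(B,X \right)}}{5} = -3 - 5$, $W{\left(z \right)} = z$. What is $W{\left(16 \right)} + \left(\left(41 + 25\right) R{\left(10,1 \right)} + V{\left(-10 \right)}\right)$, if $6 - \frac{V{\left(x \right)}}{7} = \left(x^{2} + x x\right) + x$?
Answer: $-3912$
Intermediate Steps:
$R{\left(B,X \right)} = -40$ ($R{\left(B,X \right)} = 5 \left(-3 - 5\right) = 5 \left(-8\right) = -40$)
$V{\left(x \right)} = 42 - 14 x^{2} - 7 x$ ($V{\left(x \right)} = 42 - 7 \left(\left(x^{2} + x x\right) + x\right) = 42 - 7 \left(\left(x^{2} + x^{2}\right) + x\right) = 42 - 7 \left(2 x^{2} + x\right) = 42 - 7 \left(x + 2 x^{2}\right) = 42 - \left(7 x + 14 x^{2}\right) = 42 - 14 x^{2} - 7 x$)
$W{\left(16 \right)} + \left(\left(41 + 25\right) R{\left(10,1 \right)} + V{\left(-10 \right)}\right) = 16 + \left(\left(41 + 25\right) \left(-40\right) - \left(-112 + 1400\right)\right) = 16 + \left(66 \left(-40\right) + \left(42 - 1400 + 70\right)\right) = 16 + \left(-2640 + \left(42 - 1400 + 70\right)\right) = 16 - 3928 = -3912$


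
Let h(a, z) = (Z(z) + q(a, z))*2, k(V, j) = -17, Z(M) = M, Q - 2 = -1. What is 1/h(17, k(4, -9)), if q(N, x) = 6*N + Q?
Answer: 1/172 ≈ 0.0058140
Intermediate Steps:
Q = 1 (Q = 2 - 1 = 1)
q(N, x) = 1 + 6*N (q(N, x) = 6*N + 1 = 1 + 6*N)
h(a, z) = 2 + 2*z + 12*a (h(a, z) = (z + (1 + 6*a))*2 = (1 + z + 6*a)*2 = 2 + 2*z + 12*a)
1/h(17, k(4, -9)) = 1/(2 + 2*(-17) + 12*17) = 1/(2 - 34 + 204) = 1/172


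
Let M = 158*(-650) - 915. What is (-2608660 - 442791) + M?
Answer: -3155066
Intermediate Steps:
M = -103615 (M = -102700 - 915 = -103615)
(-2608660 - 442791) + M = (-2608660 - 442791) - 103615 = -3051451 - 103615 = -3155066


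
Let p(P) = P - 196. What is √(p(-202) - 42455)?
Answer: I*√42853 ≈ 207.01*I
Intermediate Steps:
p(P) = -196 + P
√(p(-202) - 42455) = √((-196 - 202) - 42455) = √(-398 - 42455) = √(-42853) = I*√42853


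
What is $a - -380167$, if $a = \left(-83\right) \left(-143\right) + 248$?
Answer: $392284$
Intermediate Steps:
$a = 12117$ ($a = 11869 + 248 = 12117$)
$a - -380167 = 12117 - -380167 = 12117 + 380167 = 392284$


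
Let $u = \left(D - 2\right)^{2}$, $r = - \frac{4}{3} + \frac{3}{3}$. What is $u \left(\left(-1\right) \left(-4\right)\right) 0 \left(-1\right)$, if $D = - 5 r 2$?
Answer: $0$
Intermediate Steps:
$r = - \frac{1}{3}$ ($r = \left(-4\right) \frac{1}{3} + 3 \cdot \frac{1}{3} = - \frac{4}{3} + 1 = - \frac{1}{3} \approx -0.33333$)
$D = \frac{10}{3}$ ($D = \left(-5\right) \left(- \frac{1}{3}\right) 2 = \frac{5}{3} \cdot 2 = \frac{10}{3} \approx 3.3333$)
$u = \frac{16}{9}$ ($u = \left(\frac{10}{3} - 2\right)^{2} = \left(\frac{4}{3}\right)^{2} = \frac{16}{9} \approx 1.7778$)
$u \left(\left(-1\right) \left(-4\right)\right) 0 \left(-1\right) = \frac{16 \left(\left(-1\right) \left(-4\right)\right)}{9} \cdot 0 \left(-1\right) = \frac{16}{9} \cdot 4 \cdot 0 = \frac{64}{9} \cdot 0 = 0$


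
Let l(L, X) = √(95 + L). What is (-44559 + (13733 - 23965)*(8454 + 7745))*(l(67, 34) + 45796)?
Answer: -7592643725692 - 1492134543*√2 ≈ -7.5948e+12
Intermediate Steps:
(-44559 + (13733 - 23965)*(8454 + 7745))*(l(67, 34) + 45796) = (-44559 + (13733 - 23965)*(8454 + 7745))*(√(95 + 67) + 45796) = (-44559 - 10232*16199)*(√162 + 45796) = (-44559 - 165748168)*(9*√2 + 45796) = -165792727*(45796 + 9*√2) = -7592643725692 - 1492134543*√2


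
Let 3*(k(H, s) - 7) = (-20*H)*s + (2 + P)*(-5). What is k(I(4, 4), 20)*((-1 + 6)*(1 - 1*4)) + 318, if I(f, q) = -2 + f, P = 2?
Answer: 4313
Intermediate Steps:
k(H, s) = ⅓ - 20*H*s/3 (k(H, s) = 7 + ((-20*H)*s + (2 + 2)*(-5))/3 = 7 + (-20*H*s + 4*(-5))/3 = 7 + (-20*H*s - 20)/3 = 7 + (-20 - 20*H*s)/3 = 7 + (-20/3 - 20*H*s/3) = ⅓ - 20*H*s/3)
k(I(4, 4), 20)*((-1 + 6)*(1 - 1*4)) + 318 = (⅓ - 20/3*(-2 + 4)*20)*((-1 + 6)*(1 - 1*4)) + 318 = (⅓ - 20/3*2*20)*(5*(1 - 4)) + 318 = (⅓ - 800/3)*(5*(-3)) + 318 = -799/3*(-15) + 318 = 3995 + 318 = 4313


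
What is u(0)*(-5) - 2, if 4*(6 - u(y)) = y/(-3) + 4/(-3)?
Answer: -101/3 ≈ -33.667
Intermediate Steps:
u(y) = 19/3 + y/12 (u(y) = 6 - (y/(-3) + 4/(-3))/4 = 6 - (y*(-1/3) + 4*(-1/3))/4 = 6 - (-y/3 - 4/3)/4 = 6 - (-4/3 - y/3)/4 = 6 + (1/3 + y/12) = 19/3 + y/12)
u(0)*(-5) - 2 = (19/3 + (1/12)*0)*(-5) - 2 = (19/3 + 0)*(-5) - 2 = (19/3)*(-5) - 2 = -95/3 - 2 = -101/3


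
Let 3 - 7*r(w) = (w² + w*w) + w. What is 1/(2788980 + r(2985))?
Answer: 7/1699428 ≈ 4.1190e-6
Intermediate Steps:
r(w) = 3/7 - 2*w²/7 - w/7 (r(w) = 3/7 - ((w² + w*w) + w)/7 = 3/7 - ((w² + w²) + w)/7 = 3/7 - (2*w² + w)/7 = 3/7 - (w + 2*w²)/7 = 3/7 + (-2*w²/7 - w/7) = 3/7 - 2*w²/7 - w/7)
1/(2788980 + r(2985)) = 1/(2788980 + (3/7 - 2/7*2985² - ⅐*2985)) = 1/(2788980 + (3/7 - 2/7*8910225 - 2985/7)) = 1/(2788980 + (3/7 - 17820450/7 - 2985/7)) = 1/(2788980 - 17823432/7) = 1/(1699428/7) = 7/1699428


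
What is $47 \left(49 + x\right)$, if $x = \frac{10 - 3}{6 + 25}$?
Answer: $\frac{71722}{31} \approx 2313.6$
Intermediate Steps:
$x = \frac{7}{31} \approx 0.22581$
$47 \left(49 + x\right) = 47 \left(49 + \frac{7}{31}\right) = 47 \cdot \frac{1526}{31} = \frac{71722}{31}$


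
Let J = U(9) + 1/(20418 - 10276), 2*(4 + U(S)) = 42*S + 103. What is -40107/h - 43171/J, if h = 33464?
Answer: -1843510900667/10033276872 ≈ -183.74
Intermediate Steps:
U(S) = 95/2 + 21*S (U(S) = -4 + (42*S + 103)/2 = -4 + (103 + 42*S)/2 = -4 + (103/2 + 21*S) = 95/2 + 21*S)
J = 1199292/5071 (J = (95/2 + 21*9) + 1/(20418 - 10276) = (95/2 + 189) + 1/10142 = 473/2 + 1/10142 = 1199292/5071 ≈ 236.50)
-40107/h - 43171/J = -40107/33464 - 43171/1199292/5071 = -40107*1/33464 - 43171*5071/1199292 = -40107/33464 - 218920141/1199292 = -1843510900667/10033276872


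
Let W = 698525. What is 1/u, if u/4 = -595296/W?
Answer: -698525/2381184 ≈ -0.29335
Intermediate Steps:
u = -2381184/698525 (u = 4*(-595296/698525) = -2381184/698525 ≈ -3.4089)
1/u = 1/(-2381184/698525) = -698525/2381184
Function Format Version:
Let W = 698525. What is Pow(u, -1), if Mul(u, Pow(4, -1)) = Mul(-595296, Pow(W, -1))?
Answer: Rational(-698525, 2381184) ≈ -0.29335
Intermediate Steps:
u = Rational(-2381184, 698525) (u = Mul(4, Mul(-595296, Pow(698525, -1))) = Mul(4, Mul(-595296, Rational(1, 698525))) = Mul(4, Rational(-595296, 698525)) = Rational(-2381184, 698525) ≈ -3.4089)
Pow(u, -1) = Pow(Rational(-2381184, 698525), -1) = Rational(-698525, 2381184)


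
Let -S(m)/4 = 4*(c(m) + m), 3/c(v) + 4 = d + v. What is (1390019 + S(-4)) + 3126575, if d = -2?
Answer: 22583314/5 ≈ 4.5167e+6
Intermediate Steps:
c(v) = 3/(-6 + v) (c(v) = 3/(-4 + (-2 + v)) = 3/(-6 + v))
S(m) = -48/(-6 + m) - 16*m (S(m) = -16*(3/(-6 + m) + m) = -16*(m + 3/(-6 + m)) = -4*(4*m + 12/(-6 + m)) = -48/(-6 + m) - 16*m)
(1390019 + S(-4)) + 3126575 = (1390019 + 16*(-3 - 1*(-4)*(-6 - 4))/(-6 - 4)) + 3126575 = (1390019 + 16*(-3 - 1*(-4)*(-10))/(-10)) + 3126575 = (1390019 + 16*(-⅒)*(-3 - 40)) + 3126575 = (1390019 + 16*(-⅒)*(-43)) + 3126575 = (1390019 + 344/5) + 3126575 = 6950439/5 + 3126575 = 22583314/5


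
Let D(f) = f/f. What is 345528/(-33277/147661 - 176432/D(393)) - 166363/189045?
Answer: -4659794045410429/1641676788609435 ≈ -2.8384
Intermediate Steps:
D(f) = 1
345528/(-33277/147661 - 176432/D(393)) - 166363/189045 = 345528/(-33277/147661 - 176432/1) - 166363/189045 = 345528/(-33277*1/147661 - 176432*1) - 166363*1/189045 = 345528/(-33277/147661 - 176432) - 166363/189045 = 345528/(-26052158829/147661) - 166363/189045 = 345528*(-147661/26052158829) - 166363/189045 = -17007003336/8684052943 - 166363/189045 = -4659794045410429/1641676788609435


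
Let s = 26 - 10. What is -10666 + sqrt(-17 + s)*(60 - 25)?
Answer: -10666 + 35*I ≈ -10666.0 + 35.0*I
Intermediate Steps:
s = 16
-10666 + sqrt(-17 + s)*(60 - 25) = -10666 + sqrt(-17 + 16)*(60 - 25) = -10666 + sqrt(-1)*35 = -10666 + I*35 = -10666 + 35*I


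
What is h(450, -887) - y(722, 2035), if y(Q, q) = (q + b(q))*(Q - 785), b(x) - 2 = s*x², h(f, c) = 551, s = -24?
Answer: -6261403318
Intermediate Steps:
b(x) = 2 - 24*x²
y(Q, q) = (-785 + Q)*(2 + q - 24*q²) (y(Q, q) = (q + (2 - 24*q²))*(Q - 785) = (2 + q - 24*q²)*(-785 + Q) = (-785 + Q)*(2 + q - 24*q²))
h(450, -887) - y(722, 2035) = 551 - (-1570 - 785*2035 + 18840*2035² + 722*2035 - 2*722*(-1 + 12*2035²)) = 551 - (-1570 - 1597475 + 18840*4141225 + 1469270 - 2*722*(-1 + 12*4141225)) = 551 - (-1570 - 1597475 + 78020679000 + 1469270 - 2*722*(-1 + 49694700)) = 551 - (-1570 - 1597475 + 78020679000 + 1469270 - 2*722*49694699) = 551 - (-1570 - 1597475 + 78020679000 + 1469270 - 71759145356) = 551 - 1*6261403869 = 551 - 6261403869 = -6261403318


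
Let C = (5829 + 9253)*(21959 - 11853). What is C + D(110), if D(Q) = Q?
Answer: 152418802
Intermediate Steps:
C = 152418692 (C = 15082*10106 = 152418692)
C + D(110) = 152418692 + 110 = 152418802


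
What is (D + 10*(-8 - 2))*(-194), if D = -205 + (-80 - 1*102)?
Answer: 94478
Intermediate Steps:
D = -387 (D = -205 + (-80 - 102) = -205 - 182 = -387)
(D + 10*(-8 - 2))*(-194) = (-387 + 10*(-8 - 2))*(-194) = (-387 + 10*(-10))*(-194) = (-387 - 100)*(-194) = -487*(-194) = 94478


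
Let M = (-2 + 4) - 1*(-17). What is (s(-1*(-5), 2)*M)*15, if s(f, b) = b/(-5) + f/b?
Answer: 1197/2 ≈ 598.50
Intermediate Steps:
M = 19 (M = 2 + 17 = 19)
s(f, b) = -b/5 + f/b (s(f, b) = b*(-1/5) + f/b = -b/5 + f/b)
(s(-1*(-5), 2)*M)*15 = ((-1/5*2 - 1*(-5)/2)*19)*15 = ((-2/5 + 5*(1/2))*19)*15 = ((-2/5 + 5/2)*19)*15 = ((21/10)*19)*15 = (399/10)*15 = 1197/2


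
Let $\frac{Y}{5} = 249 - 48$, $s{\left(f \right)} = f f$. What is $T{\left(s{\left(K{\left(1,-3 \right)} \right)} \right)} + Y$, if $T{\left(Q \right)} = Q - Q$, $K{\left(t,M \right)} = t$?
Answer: $1005$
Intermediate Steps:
$s{\left(f \right)} = f^{2}$
$T{\left(Q \right)} = 0$
$Y = 1005$ ($Y = 5 \left(249 - 48\right) = 5 \cdot 201 = 1005$)
$T{\left(s{\left(K{\left(1,-3 \right)} \right)} \right)} + Y = 0 + 1005 = 1005$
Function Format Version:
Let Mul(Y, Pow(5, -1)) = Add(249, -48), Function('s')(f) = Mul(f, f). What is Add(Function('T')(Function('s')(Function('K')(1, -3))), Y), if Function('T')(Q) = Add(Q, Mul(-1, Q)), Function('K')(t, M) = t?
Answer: 1005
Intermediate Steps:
Function('s')(f) = Pow(f, 2)
Function('T')(Q) = 0
Y = 1005 (Y = Mul(5, Add(249, -48)) = Mul(5, 201) = 1005)
Add(Function('T')(Function('s')(Function('K')(1, -3))), Y) = Add(0, 1005) = 1005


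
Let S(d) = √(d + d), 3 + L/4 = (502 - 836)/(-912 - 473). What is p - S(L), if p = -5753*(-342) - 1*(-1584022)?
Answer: 3551548 - 2*I*√10584170/1385 ≈ 3.5515e+6 - 4.698*I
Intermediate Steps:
L = -15284/1385 (L = -12 + 4*((502 - 836)/(-912 - 473)) = -12 + 4*(-334/(-1385)) = -12 + 4*(-334*(-1/1385)) = -12 + 4*(334/1385) = -12 + 1336/1385 = -15284/1385 ≈ -11.035)
S(d) = √2*√d (S(d) = √(2*d) = √2*√d)
p = 3551548 (p = 1967526 + 1584022 = 3551548)
p - S(L) = 3551548 - √2*√(-15284/1385) = 3551548 - √2*2*I*√5292085/1385 = 3551548 - 2*I*√10584170/1385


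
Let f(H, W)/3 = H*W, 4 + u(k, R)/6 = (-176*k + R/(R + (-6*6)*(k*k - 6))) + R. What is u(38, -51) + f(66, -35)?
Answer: -818532822/17273 ≈ -47388.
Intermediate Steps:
u(k, R) = -24 - 1056*k + 6*R + 6*R/(216 + R - 36*k²) (u(k, R) = -24 + 6*((-176*k + R/(R + (-6*6)*(k*k - 6))) + R) = -24 + 6*((-176*k + R/(R - 36*(k² - 6))) + R) = -24 + 6*((-176*k + R/(R - 36*(-6 + k²))) + R) = -24 + 6*((-176*k + R/(R + (216 - 36*k²))) + R) = -24 + 6*((-176*k + R/(216 + R - 36*k²)) + R) = -24 + 6*(R - 176*k + R/(216 + R - 36*k²)) = -24 + (-1056*k + 6*R + 6*R/(216 + R - 36*k²)) = -24 - 1056*k + 6*R + 6*R/(216 + R - 36*k²))
f(H, W) = 3*H*W (f(H, W) = 3*(H*W) = 3*H*W)
u(38, -51) + f(66, -35) = 6*(-864 + (-51)² - 38016*38 + 144*38² + 213*(-51) + 6336*38³ - 176*(-51)*38 - 36*(-51)*38²)/(216 - 51 - 36*38²) + 3*66*(-35) = 6*(-864 + 2601 - 1444608 + 144*1444 - 10863 + 6336*54872 + 341088 - 36*(-51)*1444)/(216 - 51 - 36*1444) - 6930 = 6*(-864 + 2601 - 1444608 + 207936 - 10863 + 347668992 + 341088 + 2651184)/(216 - 51 - 51984) - 6930 = 6*349415466/(-51819) - 6930 = 6*(-1/51819)*349415466 - 6930 = -698830932/17273 - 6930 = -818532822/17273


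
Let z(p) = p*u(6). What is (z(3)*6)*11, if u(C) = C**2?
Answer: 7128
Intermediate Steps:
z(p) = 36*p (z(p) = p*6**2 = p*36 = 36*p)
(z(3)*6)*11 = ((36*3)*6)*11 = (108*6)*11 = 648*11 = 7128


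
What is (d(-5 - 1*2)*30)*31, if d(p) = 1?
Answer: 930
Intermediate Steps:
(d(-5 - 1*2)*30)*31 = (1*30)*31 = 30*31 = 930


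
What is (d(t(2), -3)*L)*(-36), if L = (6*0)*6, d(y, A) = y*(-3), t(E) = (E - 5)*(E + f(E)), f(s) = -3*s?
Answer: 0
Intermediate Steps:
t(E) = -2*E*(-5 + E) (t(E) = (E - 5)*(E - 3*E) = (-5 + E)*(-2*E) = -2*E*(-5 + E))
d(y, A) = -3*y
L = 0 (L = 0*6 = 0)
(d(t(2), -3)*L)*(-36) = (-6*2*(5 - 1*2)*0)*(-36) = (-6*2*(5 - 2)*0)*(-36) = (-6*2*3*0)*(-36) = (-3*12*0)*(-36) = -36*0*(-36) = 0*(-36) = 0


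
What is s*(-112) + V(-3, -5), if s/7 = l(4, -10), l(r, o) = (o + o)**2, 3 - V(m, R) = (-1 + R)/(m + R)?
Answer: -1254391/4 ≈ -3.1360e+5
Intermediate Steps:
V(m, R) = 3 - (-1 + R)/(R + m) (V(m, R) = 3 - (-1 + R)/(m + R) = 3 - (-1 + R)/(R + m))
l(r, o) = 4*o**2 (l(r, o) = (2*o)**2 = 4*o**2)
s = 2800 (s = 7*(4*(-10)**2) = 7*(4*100) = 7*400 = 2800)
s*(-112) + V(-3, -5) = 2800*(-112) + (1 + 2*(-5) + 3*(-3))/(-5 - 3) = -313600 + (1 - 10 - 9)/(-8) = -313600 - 1/8*(-18) = -313600 + 9/4 = -1254391/4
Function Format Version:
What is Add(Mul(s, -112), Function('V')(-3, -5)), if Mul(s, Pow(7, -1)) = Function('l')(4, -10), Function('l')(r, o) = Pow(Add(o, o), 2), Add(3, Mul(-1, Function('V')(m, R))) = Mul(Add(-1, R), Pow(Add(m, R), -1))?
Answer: Rational(-1254391, 4) ≈ -3.1360e+5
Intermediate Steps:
Function('V')(m, R) = Add(3, Mul(-1, Pow(Add(R, m), -1), Add(-1, R))) (Function('V')(m, R) = Add(3, Mul(-1, Mul(Add(-1, R), Pow(Add(m, R), -1)))) = Add(3, Mul(-1, Mul(Add(-1, R), Pow(Add(R, m), -1)))) = Add(3, Mul(-1, Mul(Pow(Add(R, m), -1), Add(-1, R)))) = Add(3, Mul(-1, Pow(Add(R, m), -1), Add(-1, R))))
Function('l')(r, o) = Mul(4, Pow(o, 2)) (Function('l')(r, o) = Pow(Mul(2, o), 2) = Mul(4, Pow(o, 2)))
s = 2800 (s = Mul(7, Mul(4, Pow(-10, 2))) = Mul(7, Mul(4, 100)) = Mul(7, 400) = 2800)
Add(Mul(s, -112), Function('V')(-3, -5)) = Add(Mul(2800, -112), Mul(Pow(Add(-5, -3), -1), Add(1, Mul(2, -5), Mul(3, -3)))) = Add(-313600, Mul(Pow(-8, -1), Add(1, -10, -9))) = Add(-313600, Mul(Rational(-1, 8), -18)) = Add(-313600, Rational(9, 4)) = Rational(-1254391, 4)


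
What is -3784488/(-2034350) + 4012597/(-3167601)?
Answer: 1912360633169/3222004547175 ≈ 0.59353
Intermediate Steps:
-3784488/(-2034350) + 4012597/(-3167601) = -3784488*(-1/2034350) + 4012597*(-1/3167601) = 1892244/1017175 - 4012597/3167601 = 1912360633169/3222004547175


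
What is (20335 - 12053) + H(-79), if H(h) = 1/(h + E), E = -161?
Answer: 1987679/240 ≈ 8282.0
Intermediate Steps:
H(h) = 1/(-161 + h) (H(h) = 1/(h - 161) = 1/(-161 + h))
(20335 - 12053) + H(-79) = (20335 - 12053) + 1/(-161 - 79) = 8282 + 1/(-240) = 8282 - 1/240 = 1987679/240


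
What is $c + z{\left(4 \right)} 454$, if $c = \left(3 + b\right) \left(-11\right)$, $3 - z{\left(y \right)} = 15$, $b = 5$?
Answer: $-5536$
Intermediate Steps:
$z{\left(y \right)} = -12$ ($z{\left(y \right)} = 3 - 15 = -12$)
$c = -88$ ($c = \left(3 + 5\right) \left(-11\right) = 8 \left(-11\right) = -88$)
$c + z{\left(4 \right)} 454 = -88 - 5448 = -5536$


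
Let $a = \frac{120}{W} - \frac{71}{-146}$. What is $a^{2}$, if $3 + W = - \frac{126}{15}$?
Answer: $\frac{775678201}{7695076} \approx 100.8$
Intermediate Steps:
$W = - \frac{57}{5}$ ($W = -3 - \frac{126}{15} = -3 - \frac{42}{5} = - \frac{57}{5} \approx -11.4$)
$a = - \frac{27851}{2774}$ ($a = \frac{120}{- \frac{57}{5}} - \frac{71}{-146} = 120 \left(- \frac{5}{57}\right) - - \frac{71}{146} = - \frac{200}{19} + \frac{71}{146} = - \frac{27851}{2774} \approx -10.04$)
$a^{2} = \left(- \frac{27851}{2774}\right)^{2} = \frac{775678201}{7695076}$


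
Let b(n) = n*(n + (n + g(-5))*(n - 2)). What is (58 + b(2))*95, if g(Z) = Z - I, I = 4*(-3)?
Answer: 5890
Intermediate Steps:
I = -12
g(Z) = 12 + Z (g(Z) = Z - 1*(-12) = Z + 12 = 12 + Z)
b(n) = n*(n + (-2 + n)*(7 + n)) (b(n) = n*(n + (n + (12 - 5))*(n - 2)) = n*(n + (n + 7)*(-2 + n)) = n*(n + (7 + n)*(-2 + n)) = n*(n + (-2 + n)*(7 + n)))
(58 + b(2))*95 = (58 + 2*(-14 + 2**2 + 6*2))*95 = (58 + 2*(-14 + 4 + 12))*95 = (58 + 2*2)*95 = (58 + 4)*95 = 62*95 = 5890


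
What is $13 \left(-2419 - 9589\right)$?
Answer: $-156104$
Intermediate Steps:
$13 \left(-2419 - 9589\right) = 13 \left(-12008\right) = -156104$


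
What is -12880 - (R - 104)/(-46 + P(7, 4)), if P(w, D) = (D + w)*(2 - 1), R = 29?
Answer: -90175/7 ≈ -12882.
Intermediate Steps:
P(w, D) = D + w (P(w, D) = (D + w)*1 = D + w)
-12880 - (R - 104)/(-46 + P(7, 4)) = -12880 - (29 - 104)/(-46 + (4 + 7)) = -12880 - (-75)/(-46 + 11) = -12880 - (-75)/(-35) = -12880 - (-1)*(-75)/35 = -12880 - 1*15/7 = -12880 - 15/7 = -90175/7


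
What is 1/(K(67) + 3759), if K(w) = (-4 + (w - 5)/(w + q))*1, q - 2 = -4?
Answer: 65/244137 ≈ 0.00026624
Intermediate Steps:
q = -2 (q = 2 - 4 = -2)
K(w) = -4 + (-5 + w)/(-2 + w) (K(w) = (-4 + (w - 5)/(w - 2))*1 = (-4 + (-5 + w)/(-2 + w))*1 = -4 + (-5 + w)/(-2 + w))
1/(K(67) + 3759) = 1/(3*(1 - 1*67)/(-2 + 67) + 3759) = 1/(3*(1 - 67)/65 + 3759) = 1/(3*(1/65)*(-66) + 3759) = 1/(-198/65 + 3759) = 1/(244137/65) = 65/244137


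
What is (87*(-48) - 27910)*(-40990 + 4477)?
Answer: 1171556118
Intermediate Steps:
(87*(-48) - 27910)*(-40990 + 4477) = (-4176 - 27910)*(-36513) = -32086*(-36513) = 1171556118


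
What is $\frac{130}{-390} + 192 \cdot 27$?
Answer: $\frac{15551}{3} \approx 5183.7$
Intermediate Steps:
$\frac{130}{-390} + 192 \cdot 27 = 130 \left(- \frac{1}{390}\right) + 5184 = - \frac{1}{3} + 5184 = \frac{15551}{3}$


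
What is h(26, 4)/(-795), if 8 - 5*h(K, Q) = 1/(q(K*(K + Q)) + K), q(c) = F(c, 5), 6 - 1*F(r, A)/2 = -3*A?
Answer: -181/90100 ≈ -0.0020089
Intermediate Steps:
F(r, A) = 12 + 6*A (F(r, A) = 12 - (-6)*A = 12 + 6*A)
q(c) = 42 (q(c) = 12 + 6*5 = 12 + 30 = 42)
h(K, Q) = 8/5 - 1/(5*(42 + K))
h(26, 4)/(-795) = ((335 + 8*26)/(5*(42 + 26)))/(-795) = ((⅕)*(335 + 208)/68)*(-1/795) = ((⅕)*(1/68)*543)*(-1/795) = (543/340)*(-1/795) = -181/90100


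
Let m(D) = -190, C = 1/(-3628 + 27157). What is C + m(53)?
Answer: -4470509/23529 ≈ -190.00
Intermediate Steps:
C = 1/23529 ≈ 4.2501e-5
C + m(53) = 1/23529 - 190 = -4470509/23529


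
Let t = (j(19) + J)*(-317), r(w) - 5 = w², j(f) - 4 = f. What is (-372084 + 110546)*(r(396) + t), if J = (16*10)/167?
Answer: -6517733575020/167 ≈ -3.9028e+10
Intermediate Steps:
j(f) = 4 + f
r(w) = 5 + w²
J = 160/167 (J = 160*(1/167) = 160/167 ≈ 0.95808)
t = -1268317/167 (t = ((4 + 19) + 160/167)*(-317) = (23 + 160/167)*(-317) = (4001/167)*(-317) = -1268317/167 ≈ -7594.7)
(-372084 + 110546)*(r(396) + t) = (-372084 + 110546)*((5 + 396²) - 1268317/167) = -261538*((5 + 156816) - 1268317/167) = -261538*(156821 - 1268317/167) = -261538*24920790/167 = -6517733575020/167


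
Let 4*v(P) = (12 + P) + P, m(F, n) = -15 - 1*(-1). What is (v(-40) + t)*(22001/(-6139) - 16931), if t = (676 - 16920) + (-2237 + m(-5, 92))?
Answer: 274933374560/877 ≈ 3.1349e+8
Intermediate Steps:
m(F, n) = -14 (m(F, n) = -15 + 1 = -14)
v(P) = 3 + P/2 (v(P) = ((12 + P) + P)/4 = (12 + 2*P)/4 = 3 + P/2)
t = -18495 (t = (676 - 16920) + (-2237 - 14) = -16244 - 2251 = -18495)
(v(-40) + t)*(22001/(-6139) - 16931) = ((3 + (1/2)*(-40)) - 18495)*(22001/(-6139) - 16931) = ((3 - 20) - 18495)*(22001*(-1/6139) - 16931) = (-17 - 18495)*(-3143/877 - 16931) = -18512*(-14851630/877) = 274933374560/877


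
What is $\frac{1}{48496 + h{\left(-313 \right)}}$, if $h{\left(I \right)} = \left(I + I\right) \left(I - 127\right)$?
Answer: $\frac{1}{323936} \approx 3.087 \cdot 10^{-6}$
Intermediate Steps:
$h{\left(I \right)} = 2 I \left(-127 + I\right)$
$\frac{1}{48496 + h{\left(-313 \right)}} = \frac{1}{48496 + 2 \left(-313\right) \left(-127 - 313\right)} = \frac{1}{48496 + 2 \left(-313\right) \left(-440\right)} = \frac{1}{48496 + 275440} = \frac{1}{323936}$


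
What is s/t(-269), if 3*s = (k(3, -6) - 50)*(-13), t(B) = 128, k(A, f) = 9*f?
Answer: 169/48 ≈ 3.5208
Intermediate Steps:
s = 1352/3 (s = ((9*(-6) - 50)*(-13))/3 = ((-54 - 50)*(-13))/3 = (-104*(-13))/3 = (⅓)*1352 = 1352/3 ≈ 450.67)
s/t(-269) = (1352/3)/128 = (1352/3)*(1/128) = 169/48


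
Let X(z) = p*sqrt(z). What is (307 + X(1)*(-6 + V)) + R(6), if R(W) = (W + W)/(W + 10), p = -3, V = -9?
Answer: 1411/4 ≈ 352.75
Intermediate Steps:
X(z) = -3*sqrt(z)
R(W) = 2*W/(10 + W) (R(W) = (2*W)/(10 + W) = 2*W/(10 + W))
(307 + X(1)*(-6 + V)) + R(6) = (307 + (-3*sqrt(1))*(-6 - 9)) + 2*6/(10 + 6) = (307 - 3*1*(-15)) + 2*6/16 = (307 - 3*(-15)) + 2*6*(1/16) = (307 + 45) + 3/4 = 352 + 3/4 = 1411/4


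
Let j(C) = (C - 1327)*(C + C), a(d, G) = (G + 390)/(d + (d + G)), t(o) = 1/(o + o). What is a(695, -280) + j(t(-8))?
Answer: 2358271/14208 ≈ 165.98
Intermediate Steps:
t(o) = 1/(2*o)
a(d, G) = (390 + G)/(G + 2*d) (a(d, G) = (390 + G)/(d + (G + d)) = (390 + G)/(G + 2*d))
j(C) = 2*C*(-1327 + C) (j(C) = (-1327 + C)*(2*C) = 2*C*(-1327 + C))
a(695, -280) + j(t(-8)) = (390 - 280)/(-280 + 2*695) + 2*((1/2)/(-8))*(-1327 + (1/2)/(-8)) = 110/(-280 + 1390) + 2*((1/2)*(-1/8))*(-1327 + (1/2)*(-1/8)) = 110/1110 + 2*(-1/16)*(-1327 - 1/16) = (1/1110)*110 + 2*(-1/16)*(-21233/16) = 11/111 + 21233/128 = 2358271/14208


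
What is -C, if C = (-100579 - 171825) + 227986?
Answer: 44418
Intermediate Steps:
C = -44418 (C = -272404 + 227986 = -44418)
-C = -1*(-44418) = 44418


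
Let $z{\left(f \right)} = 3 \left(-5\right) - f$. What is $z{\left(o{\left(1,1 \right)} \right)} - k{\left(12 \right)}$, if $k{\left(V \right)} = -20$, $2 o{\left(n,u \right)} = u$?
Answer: $\frac{9}{2} \approx 4.5$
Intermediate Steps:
$o{\left(n,u \right)} = \frac{u}{2}$
$z{\left(f \right)} = -15 - f$
$z{\left(o{\left(1,1 \right)} \right)} - k{\left(12 \right)} = \left(-15 - \frac{1}{2} \cdot 1\right) - -20 = \left(-15 - \frac{1}{2}\right) + 20 = - \frac{31}{2} + 20 = \frac{9}{2}$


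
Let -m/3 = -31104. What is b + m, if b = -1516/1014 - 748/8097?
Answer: 127685315362/1368393 ≈ 93310.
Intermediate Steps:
m = 93312 (m = -3*(-31104) = 93312)
b = -2172254/1368393 (b = -1516*1/1014 - 748*1/8097 = -758/507 - 748/8097 = -2172254/1368393 ≈ -1.5874)
b + m = -2172254/1368393 + 93312 = 127685315362/1368393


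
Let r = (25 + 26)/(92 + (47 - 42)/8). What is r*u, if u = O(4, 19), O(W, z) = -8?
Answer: -1088/247 ≈ -4.4049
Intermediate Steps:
u = -8
r = 136/247 (r = 51/(92 + 5*(⅛)) = 51/(92 + 5/8) = 51/(741/8) = 51*(8/741) = 136/247 ≈ 0.55061)
r*u = (136/247)*(-8) = -1088/247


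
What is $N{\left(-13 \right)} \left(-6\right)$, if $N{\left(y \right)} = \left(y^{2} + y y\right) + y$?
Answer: $-1950$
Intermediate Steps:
$N{\left(y \right)} = y + 2 y^{2}$ ($N{\left(y \right)} = \left(y^{2} + y^{2}\right) + y = 2 y^{2} + y = y + 2 y^{2}$)
$N{\left(-13 \right)} \left(-6\right) = - 13 \left(1 + 2 \left(-13\right)\right) \left(-6\right) = - 13 \left(1 - 26\right) \left(-6\right) = \left(-13\right) \left(-25\right) \left(-6\right) = 325 \left(-6\right) = -1950$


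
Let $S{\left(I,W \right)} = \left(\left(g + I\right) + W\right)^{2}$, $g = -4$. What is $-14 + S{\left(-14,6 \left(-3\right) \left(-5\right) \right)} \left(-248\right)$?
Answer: $-1285646$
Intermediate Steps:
$S{\left(I,W \right)} = \left(-4 + I + W\right)^{2}$ ($S{\left(I,W \right)} = \left(\left(-4 + I\right) + W\right)^{2} = \left(-4 + I + W\right)^{2}$)
$-14 + S{\left(-14,6 \left(-3\right) \left(-5\right) \right)} \left(-248\right) = -14 + \left(-4 - 14 + 6 \left(-3\right) \left(-5\right)\right)^{2} \left(-248\right) = -14 + \left(-4 - 14 - -90\right)^{2} \left(-248\right) = -14 + \left(-4 - 14 + 90\right)^{2} \left(-248\right) = -14 + 72^{2} \left(-248\right) = -14 + 5184 \left(-248\right) = -14 - 1285632 = -1285646$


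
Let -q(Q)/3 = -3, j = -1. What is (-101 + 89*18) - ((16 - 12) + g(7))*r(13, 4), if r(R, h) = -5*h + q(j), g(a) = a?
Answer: 1622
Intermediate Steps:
q(Q) = 9 (q(Q) = -3*(-3) = 9)
r(R, h) = 9 - 5*h (r(R, h) = -5*h + 9 = 9 - 5*h)
(-101 + 89*18) - ((16 - 12) + g(7))*r(13, 4) = (-101 + 89*18) - ((16 - 12) + 7)*(9 - 5*4) = (-101 + 1602) - (4 + 7)*(9 - 20) = 1501 - 11*(-11) = 1501 - 1*(-121) = 1501 + 121 = 1622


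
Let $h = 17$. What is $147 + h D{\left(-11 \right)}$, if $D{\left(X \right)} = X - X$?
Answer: $147$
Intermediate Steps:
$D{\left(X \right)} = 0$
$147 + h D{\left(-11 \right)} = 147 + 17 \cdot 0 = 147 + 0 = 147$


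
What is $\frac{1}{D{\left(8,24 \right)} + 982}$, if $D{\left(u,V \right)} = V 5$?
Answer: $\frac{1}{1102} \approx 0.00090744$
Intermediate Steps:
$D{\left(u,V \right)} = 5 V$
$\frac{1}{D{\left(8,24 \right)} + 982} = \frac{1}{5 \cdot 24 + 982} = \frac{1}{120 + 982} = \frac{1}{1102}$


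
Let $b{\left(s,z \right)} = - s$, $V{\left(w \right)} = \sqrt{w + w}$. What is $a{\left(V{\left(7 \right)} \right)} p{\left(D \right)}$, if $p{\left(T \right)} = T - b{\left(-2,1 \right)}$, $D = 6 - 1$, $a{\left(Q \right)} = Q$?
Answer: $3 \sqrt{14} \approx 11.225$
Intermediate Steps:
$V{\left(w \right)} = \sqrt{2} \sqrt{w}$ ($V{\left(w \right)} = \sqrt{2 w} = \sqrt{2} \sqrt{w}$)
$D = 5$
$p{\left(T \right)} = -2 + T$ ($p{\left(T \right)} = T - \left(-1\right) \left(-2\right) = T - 2 = -2 + T$)
$a{\left(V{\left(7 \right)} \right)} p{\left(D \right)} = \sqrt{2} \sqrt{7} \left(-2 + 5\right) = \sqrt{14} \cdot 3 = 3 \sqrt{14}$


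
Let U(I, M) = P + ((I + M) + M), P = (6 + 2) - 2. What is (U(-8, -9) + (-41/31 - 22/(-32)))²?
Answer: 104755225/246016 ≈ 425.81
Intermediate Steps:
P = 6 (P = 8 - 2 = 6)
U(I, M) = 6 + I + 2*M (U(I, M) = 6 + ((I + M) + M) = 6 + (I + 2*M) = 6 + I + 2*M)
(U(-8, -9) + (-41/31 - 22/(-32)))² = ((6 - 8 + 2*(-9)) + (-41/31 - 22/(-32)))² = ((6 - 8 - 18) + (-41*1/31 - 22*(-1/32)))² = (-20 + (-41/31 + 11/16))² = (-20 - 315/496)² = (-10235/496)² = 104755225/246016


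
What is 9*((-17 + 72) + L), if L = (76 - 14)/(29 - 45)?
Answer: 3681/8 ≈ 460.13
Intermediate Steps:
L = -31/8 (L = 62/(-16) = 62*(-1/16) = -31/8 ≈ -3.8750)
9*((-17 + 72) + L) = 9*((-17 + 72) - 31/8) = 9*(55 - 31/8) = 9*(409/8) = 3681/8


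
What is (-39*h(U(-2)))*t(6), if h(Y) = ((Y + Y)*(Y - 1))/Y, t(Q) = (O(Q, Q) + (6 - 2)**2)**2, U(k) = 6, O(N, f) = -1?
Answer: -87750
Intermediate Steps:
t(Q) = 225 (t(Q) = (-1 + (6 - 2)**2)**2 = (-1 + 4**2)**2 = (-1 + 16)**2 = 15**2 = 225)
h(Y) = -2 + 2*Y (h(Y) = ((2*Y)*(-1 + Y))/Y = (2*Y*(-1 + Y))/Y = -2 + 2*Y)
(-39*h(U(-2)))*t(6) = -39*(-2 + 2*6)*225 = -39*(-2 + 12)*225 = -39*10*225 = -390*225 = -87750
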